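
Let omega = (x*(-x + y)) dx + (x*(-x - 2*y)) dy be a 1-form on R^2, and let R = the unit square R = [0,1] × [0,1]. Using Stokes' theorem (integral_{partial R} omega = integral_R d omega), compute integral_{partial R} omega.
integral_(partial R) omega = -5/2

Stokes: integral_partial_R omega = integral_R d omega with d omega = (∂Q/∂x - ∂P/∂y) dx ∧ dy.
  ∂Q/∂x = -2*x - 2*y
  ∂P/∂y = x
  integrand = ∂Q/∂x - ∂P/∂y = -3*x - 2*y.
Integrating over R: integral_0^1 integral_0^1 (-3*x - 2*y) dx dy = -5/2.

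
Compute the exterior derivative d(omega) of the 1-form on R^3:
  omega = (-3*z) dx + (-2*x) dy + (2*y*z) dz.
d(omega) = (-2) dx ∧ dy + (3) dx ∧ dz + (2*z) dy ∧ dz

For a 1-form omega = sum_i f_i dx_i, the exterior derivative is
  d(omega) = sum_{i < j} (∂f_j/∂x_i - ∂f_i/∂x_j) dx_i ∧ dx_j.
  coefficient of dx ∧ dy: ∂f_2/∂x - ∂f_1/∂y = ∂(-2*x)/∂x - ∂(-3*z)/∂y = -2
  coefficient of dx ∧ dz: ∂f_3/∂x - ∂f_1/∂z = ∂(2*y*z)/∂x - ∂(-3*z)/∂z = 3
  coefficient of dy ∧ dz: ∂f_3/∂y - ∂f_2/∂z = ∂(2*y*z)/∂y - ∂(-2*x)/∂z = 2*z
Assembling: d(omega) = (-2) dx ∧ dy + (3) dx ∧ dz + (2*z) dy ∧ dz.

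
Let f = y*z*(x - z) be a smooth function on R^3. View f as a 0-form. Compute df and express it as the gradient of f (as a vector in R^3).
df = (y*z) dx + (z*(x - z)) dy + (y*(x - 2*z)) dz; grad f = (y*z, z*(x - z), y*(x - 2*z))

For a 0-form f, d f = (∂f/∂x) dx + (∂f/∂y) dy + (∂f/∂z) dz. The components of the vector representation are exactly the entries of grad f in Cartesian coordinates:
  ∂f/∂x = y*z
  ∂f/∂y = z*(x - z)
  ∂f/∂z = y*(x - 2*z).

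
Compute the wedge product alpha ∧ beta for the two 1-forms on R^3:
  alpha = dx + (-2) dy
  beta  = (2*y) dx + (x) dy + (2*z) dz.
alpha ∧ beta = (x + 4*y) dx ∧ dy + (2*z) dx ∧ dz + (-4*z) dy ∧ dz

Distribute the wedge, using dx_i ∧ dx_j = -dx_j ∧ dx_i and dx_i ∧ dx_i = 0. For each pair (i, j) with i < j, the coefficient of dx_i ∧ dx_j in alpha ∧ beta is (alpha_i * beta_j - alpha_j * beta_i). Collecting: alpha ∧ beta = (x + 4*y) dx ∧ dy + (2*z) dx ∧ dz + (-4*z) dy ∧ dz.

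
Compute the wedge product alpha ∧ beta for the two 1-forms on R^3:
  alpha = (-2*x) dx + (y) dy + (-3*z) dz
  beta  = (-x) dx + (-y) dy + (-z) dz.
alpha ∧ beta = (3*x*y) dx ∧ dy + (-x*z) dx ∧ dz + (-4*y*z) dy ∧ dz

Distribute the wedge, using dx_i ∧ dx_j = -dx_j ∧ dx_i and dx_i ∧ dx_i = 0. For each pair (i, j) with i < j, the coefficient of dx_i ∧ dx_j in alpha ∧ beta is (alpha_i * beta_j - alpha_j * beta_i). Collecting: alpha ∧ beta = (3*x*y) dx ∧ dy + (-x*z) dx ∧ dz + (-4*y*z) dy ∧ dz.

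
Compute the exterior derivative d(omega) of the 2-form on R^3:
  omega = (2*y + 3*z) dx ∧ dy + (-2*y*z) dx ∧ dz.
d(omega) = (2*z + 3) dx ∧ dy ∧ dz

For a 2-form omega = sum_{i<j} g_{ij} dx_i ∧ dx_j, the exterior derivative is
  d(omega) = sum_{i<j} d(g_{ij}) ∧ dx_i ∧ dx_j = sum_{i<j, k} (∂g_{ij}/∂x_k) dx_k ∧ dx_i ∧ dx_j.
Expand each term, using dx_k ∧ dx_i ∧ dx_j = sgn(permutation) dx_{(a)} ∧ dx_{(b)} ∧ dx_{(c)} with (a < b < c) sorted:
  d(2*y + 3*z) includes (∂/∂z)(2*y + 3*z) dz = (3) dz, which multiplied by dx ∧ dy gives (3) dx ∧ dy ∧ dz
  d(-2*y*z) includes (∂/∂y)(-2*y*z) dy = (-2*z) dy, which multiplied by dx ∧ dz gives (2*z) dx ∧ dy ∧ dz
Collecting like 3-forms: d(omega) = (2*z + 3) dx ∧ dy ∧ dz.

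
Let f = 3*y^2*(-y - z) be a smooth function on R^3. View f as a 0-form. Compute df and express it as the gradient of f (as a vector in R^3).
df = (0) dx + (3*y*(-3*y - 2*z)) dy + (-3*y^2) dz; grad f = (0, 3*y*(-3*y - 2*z), -3*y^2)

For a 0-form f, d f = (∂f/∂x) dx + (∂f/∂y) dy + (∂f/∂z) dz. The components of the vector representation are exactly the entries of grad f in Cartesian coordinates:
  ∂f/∂x = 0
  ∂f/∂y = 3*y*(-3*y - 2*z)
  ∂f/∂z = -3*y^2.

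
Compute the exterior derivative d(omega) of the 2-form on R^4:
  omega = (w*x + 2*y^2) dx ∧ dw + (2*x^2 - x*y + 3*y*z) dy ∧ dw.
d(omega) = (4*x - 5*y) dx ∧ dy ∧ dw + (-3*y) dy ∧ dz ∧ dw

For a 2-form omega = sum_{i<j} g_{ij} dx_i ∧ dx_j, the exterior derivative is
  d(omega) = sum_{i<j} d(g_{ij}) ∧ dx_i ∧ dx_j = sum_{i<j, k} (∂g_{ij}/∂x_k) dx_k ∧ dx_i ∧ dx_j.
Expand each term, using dx_k ∧ dx_i ∧ dx_j = sgn(permutation) dx_{(a)} ∧ dx_{(b)} ∧ dx_{(c)} with (a < b < c) sorted:
  d(w*x + 2*y^2) includes (∂/∂y)(w*x + 2*y^2) dy = (4*y) dy, which multiplied by dx ∧ dw gives (-4*y) dx ∧ dy ∧ dw
  d(2*x^2 - x*y + 3*y*z) includes (∂/∂x)(2*x^2 - x*y + 3*y*z) dx = (4*x - y) dx, which multiplied by dy ∧ dw gives (4*x - y) dx ∧ dy ∧ dw
  d(2*x^2 - x*y + 3*y*z) includes (∂/∂z)(2*x^2 - x*y + 3*y*z) dz = (3*y) dz, which multiplied by dy ∧ dw gives (-3*y) dy ∧ dz ∧ dw
Collecting like 3-forms: d(omega) = (4*x - 5*y) dx ∧ dy ∧ dw + (-3*y) dy ∧ dz ∧ dw.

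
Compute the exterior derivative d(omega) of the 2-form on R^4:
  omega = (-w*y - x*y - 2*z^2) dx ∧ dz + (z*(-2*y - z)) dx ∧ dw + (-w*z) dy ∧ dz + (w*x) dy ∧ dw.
d(omega) = (w + x) dx ∧ dy ∧ dz + (y + 2*z) dx ∧ dz ∧ dw + (w + 2*z) dx ∧ dy ∧ dw + (-z) dy ∧ dz ∧ dw

For a 2-form omega = sum_{i<j} g_{ij} dx_i ∧ dx_j, the exterior derivative is
  d(omega) = sum_{i<j} d(g_{ij}) ∧ dx_i ∧ dx_j = sum_{i<j, k} (∂g_{ij}/∂x_k) dx_k ∧ dx_i ∧ dx_j.
Expand each term, using dx_k ∧ dx_i ∧ dx_j = sgn(permutation) dx_{(a)} ∧ dx_{(b)} ∧ dx_{(c)} with (a < b < c) sorted:
  d(-w*y - x*y - 2*z^2) includes (∂/∂y)(-w*y - x*y - 2*z^2) dy = (-w - x) dy, which multiplied by dx ∧ dz gives (w + x) dx ∧ dy ∧ dz
  d(-w*y - x*y - 2*z^2) includes (∂/∂w)(-w*y - x*y - 2*z^2) dw = (-y) dw, which multiplied by dx ∧ dz gives (-y) dx ∧ dz ∧ dw
  d(z*(-2*y - z)) includes (∂/∂y)(z*(-2*y - z)) dy = (-2*z) dy, which multiplied by dx ∧ dw gives (2*z) dx ∧ dy ∧ dw
  d(z*(-2*y - z)) includes (∂/∂z)(z*(-2*y - z)) dz = (-2*y - 2*z) dz, which multiplied by dx ∧ dw gives (2*y + 2*z) dx ∧ dz ∧ dw
  d(-w*z) includes (∂/∂w)(-w*z) dw = (-z) dw, which multiplied by dy ∧ dz gives (-z) dy ∧ dz ∧ dw
  d(w*x) includes (∂/∂x)(w*x) dx = (w) dx, which multiplied by dy ∧ dw gives (w) dx ∧ dy ∧ dw
Collecting like 3-forms: d(omega) = (w + x) dx ∧ dy ∧ dz + (y + 2*z) dx ∧ dz ∧ dw + (w + 2*z) dx ∧ dy ∧ dw + (-z) dy ∧ dz ∧ dw.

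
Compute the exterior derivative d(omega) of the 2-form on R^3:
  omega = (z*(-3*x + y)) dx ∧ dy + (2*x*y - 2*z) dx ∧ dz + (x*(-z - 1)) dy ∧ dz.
d(omega) = (-5*x + y - z - 1) dx ∧ dy ∧ dz

For a 2-form omega = sum_{i<j} g_{ij} dx_i ∧ dx_j, the exterior derivative is
  d(omega) = sum_{i<j} d(g_{ij}) ∧ dx_i ∧ dx_j = sum_{i<j, k} (∂g_{ij}/∂x_k) dx_k ∧ dx_i ∧ dx_j.
Expand each term, using dx_k ∧ dx_i ∧ dx_j = sgn(permutation) dx_{(a)} ∧ dx_{(b)} ∧ dx_{(c)} with (a < b < c) sorted:
  d(z*(-3*x + y)) includes (∂/∂z)(z*(-3*x + y)) dz = (-3*x + y) dz, which multiplied by dx ∧ dy gives (-3*x + y) dx ∧ dy ∧ dz
  d(2*x*y - 2*z) includes (∂/∂y)(2*x*y - 2*z) dy = (2*x) dy, which multiplied by dx ∧ dz gives (-2*x) dx ∧ dy ∧ dz
  d(x*(-z - 1)) includes (∂/∂x)(x*(-z - 1)) dx = (-z - 1) dx, which multiplied by dy ∧ dz gives (-z - 1) dx ∧ dy ∧ dz
Collecting like 3-forms: d(omega) = (-5*x + y - z - 1) dx ∧ dy ∧ dz.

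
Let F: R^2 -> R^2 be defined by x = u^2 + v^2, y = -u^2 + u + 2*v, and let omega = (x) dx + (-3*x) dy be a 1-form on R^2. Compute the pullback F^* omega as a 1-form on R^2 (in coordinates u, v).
F^* omega = (8*u^3 - 3*u^2 + 8*u*v^2 - 3*v^2) du + (2*u^2*v - 6*u^2 + 2*v^3 - 6*v^2) dv

Using F^*(f dg) = (f ∘ F) d(g ∘ F), substitute each coordinate x_i by F_i(u, v) in f_i, and replace dx_i by d F_i = (∂F_i/∂u) du + (∂F_i/∂v) dv.
  For the x component: f_1(F) = u^2 + v^2; d F_1 = (2*u) du + (2*v) dv
  For the y component: f_2(F) = -3*u^2 - 3*v^2; d F_2 = (1 - 2*u) du + (2) dv
Combining and collecting du, dv coefficients:
  coeff of du: 8*u^3 - 3*u^2 + 8*u*v^2 - 3*v^2
  coeff of dv: 2*u^2*v - 6*u^2 + 2*v^3 - 6*v^2
F^* omega = (8*u^3 - 3*u^2 + 8*u*v^2 - 3*v^2) du + (2*u^2*v - 6*u^2 + 2*v^3 - 6*v^2) dv.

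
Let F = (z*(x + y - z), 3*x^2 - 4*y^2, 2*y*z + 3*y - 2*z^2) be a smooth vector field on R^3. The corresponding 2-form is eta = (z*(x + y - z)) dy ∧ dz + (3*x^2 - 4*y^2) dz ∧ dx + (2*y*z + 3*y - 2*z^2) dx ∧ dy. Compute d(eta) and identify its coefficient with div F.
d(eta) = (-6*y - 3*z) dx ∧ dy ∧ dz; div F = -6*y - 3*z

For a 2-form in R^3 of the form above, applying d gives a 3-form with coefficient ∂P/∂x + ∂Q/∂y + ∂R/∂z:
  ∂P/∂x = z
  ∂Q/∂y = -8*y
  ∂R/∂z = 2*y - 4*z
Sum = -6*y - 3*z, which is exactly div F.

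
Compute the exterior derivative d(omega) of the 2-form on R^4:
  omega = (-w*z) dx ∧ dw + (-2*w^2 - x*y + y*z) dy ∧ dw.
d(omega) = (w) dx ∧ dz ∧ dw + (-y) dx ∧ dy ∧ dw + (-y) dy ∧ dz ∧ dw

For a 2-form omega = sum_{i<j} g_{ij} dx_i ∧ dx_j, the exterior derivative is
  d(omega) = sum_{i<j} d(g_{ij}) ∧ dx_i ∧ dx_j = sum_{i<j, k} (∂g_{ij}/∂x_k) dx_k ∧ dx_i ∧ dx_j.
Expand each term, using dx_k ∧ dx_i ∧ dx_j = sgn(permutation) dx_{(a)} ∧ dx_{(b)} ∧ dx_{(c)} with (a < b < c) sorted:
  d(-w*z) includes (∂/∂z)(-w*z) dz = (-w) dz, which multiplied by dx ∧ dw gives (w) dx ∧ dz ∧ dw
  d(-2*w^2 - x*y + y*z) includes (∂/∂x)(-2*w^2 - x*y + y*z) dx = (-y) dx, which multiplied by dy ∧ dw gives (-y) dx ∧ dy ∧ dw
  d(-2*w^2 - x*y + y*z) includes (∂/∂z)(-2*w^2 - x*y + y*z) dz = (y) dz, which multiplied by dy ∧ dw gives (-y) dy ∧ dz ∧ dw
Collecting like 3-forms: d(omega) = (w) dx ∧ dz ∧ dw + (-y) dx ∧ dy ∧ dw + (-y) dy ∧ dz ∧ dw.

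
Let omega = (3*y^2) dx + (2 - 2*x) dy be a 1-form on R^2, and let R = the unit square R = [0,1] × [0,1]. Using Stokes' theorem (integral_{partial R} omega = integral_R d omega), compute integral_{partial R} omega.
integral_(partial R) omega = -5

Stokes: integral_partial_R omega = integral_R d omega with d omega = (∂Q/∂x - ∂P/∂y) dx ∧ dy.
  ∂Q/∂x = -2
  ∂P/∂y = 6*y
  integrand = ∂Q/∂x - ∂P/∂y = -6*y - 2.
Integrating over R: integral_0^1 integral_0^1 (-6*y - 2) dx dy = -5.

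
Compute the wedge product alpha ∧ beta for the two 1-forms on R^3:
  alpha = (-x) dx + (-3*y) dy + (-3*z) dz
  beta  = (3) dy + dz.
alpha ∧ beta = (-3*x) dx ∧ dy + (-x) dx ∧ dz + (-3*y + 9*z) dy ∧ dz

Distribute the wedge, using dx_i ∧ dx_j = -dx_j ∧ dx_i and dx_i ∧ dx_i = 0. For each pair (i, j) with i < j, the coefficient of dx_i ∧ dx_j in alpha ∧ beta is (alpha_i * beta_j - alpha_j * beta_i). Collecting: alpha ∧ beta = (-3*x) dx ∧ dy + (-x) dx ∧ dz + (-3*y + 9*z) dy ∧ dz.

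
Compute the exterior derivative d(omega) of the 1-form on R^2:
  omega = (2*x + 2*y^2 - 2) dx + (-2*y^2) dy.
d(omega) = (-4*y) dx ∧ dy

For a 1-form omega = sum_i f_i dx_i, the exterior derivative is
  d(omega) = sum_{i < j} (∂f_j/∂x_i - ∂f_i/∂x_j) dx_i ∧ dx_j.
  coefficient of dx ∧ dy: ∂f_2/∂x - ∂f_1/∂y = ∂(-2*y^2)/∂x - ∂(2*x + 2*y^2 - 2)/∂y = -4*y
Assembling: d(omega) = (-4*y) dx ∧ dy.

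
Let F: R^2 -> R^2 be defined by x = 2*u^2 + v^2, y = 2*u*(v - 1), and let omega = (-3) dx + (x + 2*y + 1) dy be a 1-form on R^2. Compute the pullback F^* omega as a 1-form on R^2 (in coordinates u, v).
F^* omega = (4*u^2*v - 4*u^2 + 8*u*v^2 - 16*u*v - 4*u + 2*v^3 - 2*v^2 + 2*v - 2) du + (4*u^3 + 8*u^2*v - 8*u^2 + 2*u*v^2 + 2*u - 6*v) dv

Using F^*(f dg) = (f ∘ F) d(g ∘ F), substitute each coordinate x_i by F_i(u, v) in f_i, and replace dx_i by d F_i = (∂F_i/∂u) du + (∂F_i/∂v) dv.
  For the x component: f_1(F) = -3; d F_1 = (4*u) du + (2*v) dv
  For the y component: f_2(F) = 2*u^2 + 4*u*v - 4*u + v^2 + 1; d F_2 = (2*v - 2) du + (2*u) dv
Combining and collecting du, dv coefficients:
  coeff of du: 4*u^2*v - 4*u^2 + 8*u*v^2 - 16*u*v - 4*u + 2*v^3 - 2*v^2 + 2*v - 2
  coeff of dv: 4*u^3 + 8*u^2*v - 8*u^2 + 2*u*v^2 + 2*u - 6*v
F^* omega = (4*u^2*v - 4*u^2 + 8*u*v^2 - 16*u*v - 4*u + 2*v^3 - 2*v^2 + 2*v - 2) du + (4*u^3 + 8*u^2*v - 8*u^2 + 2*u*v^2 + 2*u - 6*v) dv.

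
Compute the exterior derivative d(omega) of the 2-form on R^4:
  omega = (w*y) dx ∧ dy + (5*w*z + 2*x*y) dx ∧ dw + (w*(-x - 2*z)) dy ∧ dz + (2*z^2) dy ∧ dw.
d(omega) = (-2*x + y) dx ∧ dy ∧ dw + (-5*w) dx ∧ dz ∧ dw + (-w) dx ∧ dy ∧ dz + (-x - 6*z) dy ∧ dz ∧ dw

For a 2-form omega = sum_{i<j} g_{ij} dx_i ∧ dx_j, the exterior derivative is
  d(omega) = sum_{i<j} d(g_{ij}) ∧ dx_i ∧ dx_j = sum_{i<j, k} (∂g_{ij}/∂x_k) dx_k ∧ dx_i ∧ dx_j.
Expand each term, using dx_k ∧ dx_i ∧ dx_j = sgn(permutation) dx_{(a)} ∧ dx_{(b)} ∧ dx_{(c)} with (a < b < c) sorted:
  d(w*y) includes (∂/∂w)(w*y) dw = (y) dw, which multiplied by dx ∧ dy gives (y) dx ∧ dy ∧ dw
  d(5*w*z + 2*x*y) includes (∂/∂y)(5*w*z + 2*x*y) dy = (2*x) dy, which multiplied by dx ∧ dw gives (-2*x) dx ∧ dy ∧ dw
  d(5*w*z + 2*x*y) includes (∂/∂z)(5*w*z + 2*x*y) dz = (5*w) dz, which multiplied by dx ∧ dw gives (-5*w) dx ∧ dz ∧ dw
  d(w*(-x - 2*z)) includes (∂/∂x)(w*(-x - 2*z)) dx = (-w) dx, which multiplied by dy ∧ dz gives (-w) dx ∧ dy ∧ dz
  d(w*(-x - 2*z)) includes (∂/∂w)(w*(-x - 2*z)) dw = (-x - 2*z) dw, which multiplied by dy ∧ dz gives (-x - 2*z) dy ∧ dz ∧ dw
  d(2*z^2) includes (∂/∂z)(2*z^2) dz = (4*z) dz, which multiplied by dy ∧ dw gives (-4*z) dy ∧ dz ∧ dw
Collecting like 3-forms: d(omega) = (-2*x + y) dx ∧ dy ∧ dw + (-5*w) dx ∧ dz ∧ dw + (-w) dx ∧ dy ∧ dz + (-x - 6*z) dy ∧ dz ∧ dw.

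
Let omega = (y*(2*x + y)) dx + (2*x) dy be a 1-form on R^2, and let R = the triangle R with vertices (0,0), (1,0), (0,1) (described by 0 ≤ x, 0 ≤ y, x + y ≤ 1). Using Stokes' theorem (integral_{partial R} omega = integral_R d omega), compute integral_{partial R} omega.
integral_(partial R) omega = 1/3

Stokes: integral_partial_R omega = integral_R d omega with d omega = (∂Q/∂x - ∂P/∂y) dx ∧ dy.
  ∂Q/∂x = 2
  ∂P/∂y = 2*x + 2*y
  integrand = ∂Q/∂x - ∂P/∂y = -2*x - 2*y + 2.
Integrating over R: integral_0^1 integral_0^{1-x} (-2*x - 2*y + 2) dy dx = 1/3.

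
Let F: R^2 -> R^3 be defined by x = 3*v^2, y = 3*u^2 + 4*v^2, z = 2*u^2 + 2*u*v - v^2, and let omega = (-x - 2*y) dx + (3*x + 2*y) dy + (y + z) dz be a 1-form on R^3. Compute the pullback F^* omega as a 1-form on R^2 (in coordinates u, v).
F^* omega = (56*u^3 + 18*u^2*v + 118*u*v^2 + 6*v^3) du + (10*u^3 + 6*u^2*v + 2*u*v^2 + 64*v^3) dv

Using F^*(f dg) = (f ∘ F) d(g ∘ F), substitute each coordinate x_i by F_i(u, v) in f_i, and replace dx_i by d F_i = (∂F_i/∂u) du + (∂F_i/∂v) dv.
  For the x component: f_1(F) = -6*u^2 - 11*v^2; d F_1 = (0) du + (6*v) dv
  For the y component: f_2(F) = 6*u^2 + 17*v^2; d F_2 = (6*u) du + (8*v) dv
  For the z component: f_3(F) = 5*u^2 + 2*u*v + 3*v^2; d F_3 = (4*u + 2*v) du + (2*u - 2*v) dv
Combining and collecting du, dv coefficients:
  coeff of du: 56*u^3 + 18*u^2*v + 118*u*v^2 + 6*v^3
  coeff of dv: 10*u^3 + 6*u^2*v + 2*u*v^2 + 64*v^3
F^* omega = (56*u^3 + 18*u^2*v + 118*u*v^2 + 6*v^3) du + (10*u^3 + 6*u^2*v + 2*u*v^2 + 64*v^3) dv.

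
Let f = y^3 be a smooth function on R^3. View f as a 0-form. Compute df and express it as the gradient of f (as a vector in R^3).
df = (0) dx + (3*y^2) dy + (0) dz; grad f = (0, 3*y^2, 0)

For a 0-form f, d f = (∂f/∂x) dx + (∂f/∂y) dy + (∂f/∂z) dz. The components of the vector representation are exactly the entries of grad f in Cartesian coordinates:
  ∂f/∂x = 0
  ∂f/∂y = 3*y^2
  ∂f/∂z = 0.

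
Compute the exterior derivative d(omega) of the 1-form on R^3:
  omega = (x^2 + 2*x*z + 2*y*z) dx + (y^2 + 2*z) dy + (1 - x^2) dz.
d(omega) = (-2*z) dx ∧ dy + (-4*x - 2*y) dx ∧ dz + (-2) dy ∧ dz

For a 1-form omega = sum_i f_i dx_i, the exterior derivative is
  d(omega) = sum_{i < j} (∂f_j/∂x_i - ∂f_i/∂x_j) dx_i ∧ dx_j.
  coefficient of dx ∧ dy: ∂f_2/∂x - ∂f_1/∂y = ∂(y^2 + 2*z)/∂x - ∂(x^2 + 2*x*z + 2*y*z)/∂y = -2*z
  coefficient of dx ∧ dz: ∂f_3/∂x - ∂f_1/∂z = ∂(1 - x^2)/∂x - ∂(x^2 + 2*x*z + 2*y*z)/∂z = -4*x - 2*y
  coefficient of dy ∧ dz: ∂f_3/∂y - ∂f_2/∂z = ∂(1 - x^2)/∂y - ∂(y^2 + 2*z)/∂z = -2
Assembling: d(omega) = (-2*z) dx ∧ dy + (-4*x - 2*y) dx ∧ dz + (-2) dy ∧ dz.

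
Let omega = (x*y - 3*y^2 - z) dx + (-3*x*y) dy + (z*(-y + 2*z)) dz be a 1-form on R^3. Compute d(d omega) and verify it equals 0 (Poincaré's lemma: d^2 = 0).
d(d omega) = 0

Step 1: d omega = sum_{i<j} (∂f_j/∂x_i - ∂f_i/∂x_j) dx_i ∧ dx_j:
  coeff of dx ∧ dy: -x + 3*y
  coeff of dx ∧ dz: 1
  coeff of dy ∧ dz: -z
Step 2: Apply d again to each 2-form coefficient. The only possible 3-form in R^3 is dx ∧ dy ∧ dz, with coefficient
  ∂(coeff of dy∧dz)/∂x - ∂(coeff of dx∧dz)/∂y + ∂(coeff of dx∧dy)/∂z
  = ∂/∂x (-z) - ∂/∂y (1) + ∂/∂z (-x + 3*y).
Each of these terms simplifies to sums of mixed partials that cancel in pairs. The result is 0 (by equality of mixed partials for smooth functions — Schwarz / Clairaut).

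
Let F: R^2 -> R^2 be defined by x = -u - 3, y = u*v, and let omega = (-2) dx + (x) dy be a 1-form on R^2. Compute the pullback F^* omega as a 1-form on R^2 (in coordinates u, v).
F^* omega = (-u*v - 3*v + 2) du + (u*(-u - 3)) dv

Using F^*(f dg) = (f ∘ F) d(g ∘ F), substitute each coordinate x_i by F_i(u, v) in f_i, and replace dx_i by d F_i = (∂F_i/∂u) du + (∂F_i/∂v) dv.
  For the x component: f_1(F) = -2; d F_1 = (-1) du + (0) dv
  For the y component: f_2(F) = -u - 3; d F_2 = (v) du + (u) dv
Combining and collecting du, dv coefficients:
  coeff of du: -u*v - 3*v + 2
  coeff of dv: u*(-u - 3)
F^* omega = (-u*v - 3*v + 2) du + (u*(-u - 3)) dv.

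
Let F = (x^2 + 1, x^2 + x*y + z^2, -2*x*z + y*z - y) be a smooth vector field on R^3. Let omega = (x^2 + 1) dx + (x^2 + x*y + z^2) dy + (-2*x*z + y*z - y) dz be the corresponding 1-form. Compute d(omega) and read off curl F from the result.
d(omega) = (-z - 1) dy ∧ dz + (2*z) dz ∧ dx + (2*x + y) dx ∧ dy; curl F = (-z - 1, 2*z, 2*x + y)

d omega = sum_{i<j} (∂f_j/∂x_i - ∂f_i/∂x_j) dx_i ∧ dx_j. Under the identification (dy ∧ dz, dz ∧ dx, dx ∧ dy) ↔ (e_x, e_y, e_z), the coefficients are exactly the components of curl F. Compute:
  ∂R/∂y - ∂Q/∂z = (z - 1) - (2*z) = -z - 1
  ∂P/∂z - ∂R/∂x = (0) - (-2*z) = 2*z
  ∂Q/∂x - ∂P/∂y = (2*x + y) - (0) = 2*x + y.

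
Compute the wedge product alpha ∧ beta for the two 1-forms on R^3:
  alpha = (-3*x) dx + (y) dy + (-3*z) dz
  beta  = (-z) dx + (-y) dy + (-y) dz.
alpha ∧ beta = (y*(3*x + z)) dx ∧ dy + (3*x*y - 3*z^2) dx ∧ dz + (-y*(y + 3*z)) dy ∧ dz

Distribute the wedge, using dx_i ∧ dx_j = -dx_j ∧ dx_i and dx_i ∧ dx_i = 0. For each pair (i, j) with i < j, the coefficient of dx_i ∧ dx_j in alpha ∧ beta is (alpha_i * beta_j - alpha_j * beta_i). Collecting: alpha ∧ beta = (y*(3*x + z)) dx ∧ dy + (3*x*y - 3*z^2) dx ∧ dz + (-y*(y + 3*z)) dy ∧ dz.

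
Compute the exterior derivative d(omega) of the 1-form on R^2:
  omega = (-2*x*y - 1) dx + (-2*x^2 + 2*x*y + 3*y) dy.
d(omega) = (-2*x + 2*y) dx ∧ dy

For a 1-form omega = sum_i f_i dx_i, the exterior derivative is
  d(omega) = sum_{i < j} (∂f_j/∂x_i - ∂f_i/∂x_j) dx_i ∧ dx_j.
  coefficient of dx ∧ dy: ∂f_2/∂x - ∂f_1/∂y = ∂(-2*x^2 + 2*x*y + 3*y)/∂x - ∂(-2*x*y - 1)/∂y = -2*x + 2*y
Assembling: d(omega) = (-2*x + 2*y) dx ∧ dy.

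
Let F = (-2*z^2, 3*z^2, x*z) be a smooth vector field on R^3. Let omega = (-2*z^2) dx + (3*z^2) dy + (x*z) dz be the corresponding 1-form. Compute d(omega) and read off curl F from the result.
d(omega) = (-6*z) dy ∧ dz + (-5*z) dz ∧ dx + (0) dx ∧ dy; curl F = (-6*z, -5*z, 0)

d omega = sum_{i<j} (∂f_j/∂x_i - ∂f_i/∂x_j) dx_i ∧ dx_j. Under the identification (dy ∧ dz, dz ∧ dx, dx ∧ dy) ↔ (e_x, e_y, e_z), the coefficients are exactly the components of curl F. Compute:
  ∂R/∂y - ∂Q/∂z = (0) - (6*z) = -6*z
  ∂P/∂z - ∂R/∂x = (-4*z) - (z) = -5*z
  ∂Q/∂x - ∂P/∂y = (0) - (0) = 0.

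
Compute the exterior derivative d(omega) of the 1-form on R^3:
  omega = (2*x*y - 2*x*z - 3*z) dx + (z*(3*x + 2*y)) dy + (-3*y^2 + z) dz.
d(omega) = (-2*x + 3*z) dx ∧ dy + (2*x + 3) dx ∧ dz + (-3*x - 8*y) dy ∧ dz

For a 1-form omega = sum_i f_i dx_i, the exterior derivative is
  d(omega) = sum_{i < j} (∂f_j/∂x_i - ∂f_i/∂x_j) dx_i ∧ dx_j.
  coefficient of dx ∧ dy: ∂f_2/∂x - ∂f_1/∂y = ∂(z*(3*x + 2*y))/∂x - ∂(2*x*y - 2*x*z - 3*z)/∂y = -2*x + 3*z
  coefficient of dx ∧ dz: ∂f_3/∂x - ∂f_1/∂z = ∂(-3*y^2 + z)/∂x - ∂(2*x*y - 2*x*z - 3*z)/∂z = 2*x + 3
  coefficient of dy ∧ dz: ∂f_3/∂y - ∂f_2/∂z = ∂(-3*y^2 + z)/∂y - ∂(z*(3*x + 2*y))/∂z = -3*x - 8*y
Assembling: d(omega) = (-2*x + 3*z) dx ∧ dy + (2*x + 3) dx ∧ dz + (-3*x - 8*y) dy ∧ dz.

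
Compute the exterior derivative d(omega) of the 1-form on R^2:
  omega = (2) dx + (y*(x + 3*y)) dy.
d(omega) = (y) dx ∧ dy

For a 1-form omega = sum_i f_i dx_i, the exterior derivative is
  d(omega) = sum_{i < j} (∂f_j/∂x_i - ∂f_i/∂x_j) dx_i ∧ dx_j.
  coefficient of dx ∧ dy: ∂f_2/∂x - ∂f_1/∂y = ∂(y*(x + 3*y))/∂x - ∂(2)/∂y = y
Assembling: d(omega) = (y) dx ∧ dy.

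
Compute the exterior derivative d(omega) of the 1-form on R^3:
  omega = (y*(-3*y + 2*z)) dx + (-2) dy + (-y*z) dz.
d(omega) = (6*y - 2*z) dx ∧ dy + (-2*y) dx ∧ dz + (-z) dy ∧ dz

For a 1-form omega = sum_i f_i dx_i, the exterior derivative is
  d(omega) = sum_{i < j} (∂f_j/∂x_i - ∂f_i/∂x_j) dx_i ∧ dx_j.
  coefficient of dx ∧ dy: ∂f_2/∂x - ∂f_1/∂y = ∂(-2)/∂x - ∂(y*(-3*y + 2*z))/∂y = 6*y - 2*z
  coefficient of dx ∧ dz: ∂f_3/∂x - ∂f_1/∂z = ∂(-y*z)/∂x - ∂(y*(-3*y + 2*z))/∂z = -2*y
  coefficient of dy ∧ dz: ∂f_3/∂y - ∂f_2/∂z = ∂(-y*z)/∂y - ∂(-2)/∂z = -z
Assembling: d(omega) = (6*y - 2*z) dx ∧ dy + (-2*y) dx ∧ dz + (-z) dy ∧ dz.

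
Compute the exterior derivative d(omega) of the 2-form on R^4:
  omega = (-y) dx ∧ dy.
d(omega) = 0

For a 2-form omega = sum_{i<j} g_{ij} dx_i ∧ dx_j, the exterior derivative is
  d(omega) = sum_{i<j} d(g_{ij}) ∧ dx_i ∧ dx_j = sum_{i<j, k} (∂g_{ij}/∂x_k) dx_k ∧ dx_i ∧ dx_j.
Expand each term, using dx_k ∧ dx_i ∧ dx_j = sgn(permutation) dx_{(a)} ∧ dx_{(b)} ∧ dx_{(c)} with (a < b < c) sorted:

Collecting like 3-forms: d(omega) = 0.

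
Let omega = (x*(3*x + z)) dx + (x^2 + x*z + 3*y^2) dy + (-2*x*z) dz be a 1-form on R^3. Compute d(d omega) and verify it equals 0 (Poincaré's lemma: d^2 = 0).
d(d omega) = 0

Step 1: d omega = sum_{i<j} (∂f_j/∂x_i - ∂f_i/∂x_j) dx_i ∧ dx_j:
  coeff of dx ∧ dy: 2*x + z
  coeff of dx ∧ dz: -x - 2*z
  coeff of dy ∧ dz: -x
Step 2: Apply d again to each 2-form coefficient. The only possible 3-form in R^3 is dx ∧ dy ∧ dz, with coefficient
  ∂(coeff of dy∧dz)/∂x - ∂(coeff of dx∧dz)/∂y + ∂(coeff of dx∧dy)/∂z
  = ∂/∂x (-x) - ∂/∂y (-x - 2*z) + ∂/∂z (2*x + z).
Each of these terms simplifies to sums of mixed partials that cancel in pairs. The result is 0 (by equality of mixed partials for smooth functions — Schwarz / Clairaut).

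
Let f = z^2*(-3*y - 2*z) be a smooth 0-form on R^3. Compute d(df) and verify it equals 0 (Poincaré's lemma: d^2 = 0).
d(df) = 0

Step 1: df = sum_i (∂f/∂x_i) dx_i = (0) dx + (-3*z^2) dy + (6*z*(-y - z)) dz.
Step 2: Apply d again. Using the 1-form formula, the coefficient of dx ∧ dy in d(df) is ∂^2 f/∂x ∂y - ∂^2 f/∂y ∂x = (0) - (0) = 0 (equality of mixed partials for smooth f).
Similarly for dx ∧ dz and dy ∧ dz — all coefficients vanish. So d(df) = 0.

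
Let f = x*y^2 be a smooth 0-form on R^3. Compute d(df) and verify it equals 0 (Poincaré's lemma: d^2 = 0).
d(df) = 0

Step 1: df = sum_i (∂f/∂x_i) dx_i = (y^2) dx + (2*x*y) dy + (0) dz.
Step 2: Apply d again. Using the 1-form formula, the coefficient of dx ∧ dy in d(df) is ∂^2 f/∂x ∂y - ∂^2 f/∂y ∂x = (2*y) - (2*y) = 0 (equality of mixed partials for smooth f).
Similarly for dx ∧ dz and dy ∧ dz — all coefficients vanish. So d(df) = 0.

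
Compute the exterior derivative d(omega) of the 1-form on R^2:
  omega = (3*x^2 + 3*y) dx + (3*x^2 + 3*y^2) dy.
d(omega) = (6*x - 3) dx ∧ dy

For a 1-form omega = sum_i f_i dx_i, the exterior derivative is
  d(omega) = sum_{i < j} (∂f_j/∂x_i - ∂f_i/∂x_j) dx_i ∧ dx_j.
  coefficient of dx ∧ dy: ∂f_2/∂x - ∂f_1/∂y = ∂(3*x^2 + 3*y^2)/∂x - ∂(3*x^2 + 3*y)/∂y = 6*x - 3
Assembling: d(omega) = (6*x - 3) dx ∧ dy.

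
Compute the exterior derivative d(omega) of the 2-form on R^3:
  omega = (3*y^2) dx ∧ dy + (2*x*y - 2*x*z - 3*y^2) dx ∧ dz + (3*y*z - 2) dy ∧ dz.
d(omega) = (-2*x + 6*y) dx ∧ dy ∧ dz

For a 2-form omega = sum_{i<j} g_{ij} dx_i ∧ dx_j, the exterior derivative is
  d(omega) = sum_{i<j} d(g_{ij}) ∧ dx_i ∧ dx_j = sum_{i<j, k} (∂g_{ij}/∂x_k) dx_k ∧ dx_i ∧ dx_j.
Expand each term, using dx_k ∧ dx_i ∧ dx_j = sgn(permutation) dx_{(a)} ∧ dx_{(b)} ∧ dx_{(c)} with (a < b < c) sorted:
  d(2*x*y - 2*x*z - 3*y^2) includes (∂/∂y)(2*x*y - 2*x*z - 3*y^2) dy = (2*x - 6*y) dy, which multiplied by dx ∧ dz gives (-2*x + 6*y) dx ∧ dy ∧ dz
Collecting like 3-forms: d(omega) = (-2*x + 6*y) dx ∧ dy ∧ dz.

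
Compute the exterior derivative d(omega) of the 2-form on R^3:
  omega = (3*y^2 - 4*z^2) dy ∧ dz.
d(omega) = 0

For a 2-form omega = sum_{i<j} g_{ij} dx_i ∧ dx_j, the exterior derivative is
  d(omega) = sum_{i<j} d(g_{ij}) ∧ dx_i ∧ dx_j = sum_{i<j, k} (∂g_{ij}/∂x_k) dx_k ∧ dx_i ∧ dx_j.
Expand each term, using dx_k ∧ dx_i ∧ dx_j = sgn(permutation) dx_{(a)} ∧ dx_{(b)} ∧ dx_{(c)} with (a < b < c) sorted:

Collecting like 3-forms: d(omega) = 0.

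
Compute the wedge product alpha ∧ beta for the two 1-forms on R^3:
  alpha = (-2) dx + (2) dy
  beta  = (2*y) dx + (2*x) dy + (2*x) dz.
alpha ∧ beta = (-4*x - 4*y) dx ∧ dy + (-4*x) dx ∧ dz + (4*x) dy ∧ dz

Distribute the wedge, using dx_i ∧ dx_j = -dx_j ∧ dx_i and dx_i ∧ dx_i = 0. For each pair (i, j) with i < j, the coefficient of dx_i ∧ dx_j in alpha ∧ beta is (alpha_i * beta_j - alpha_j * beta_i). Collecting: alpha ∧ beta = (-4*x - 4*y) dx ∧ dy + (-4*x) dx ∧ dz + (4*x) dy ∧ dz.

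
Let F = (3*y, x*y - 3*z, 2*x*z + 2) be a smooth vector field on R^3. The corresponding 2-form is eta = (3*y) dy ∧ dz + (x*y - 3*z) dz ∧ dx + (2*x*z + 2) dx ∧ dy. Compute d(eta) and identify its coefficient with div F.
d(eta) = (3*x) dx ∧ dy ∧ dz; div F = 3*x

For a 2-form in R^3 of the form above, applying d gives a 3-form with coefficient ∂P/∂x + ∂Q/∂y + ∂R/∂z:
  ∂P/∂x = 0
  ∂Q/∂y = x
  ∂R/∂z = 2*x
Sum = 3*x, which is exactly div F.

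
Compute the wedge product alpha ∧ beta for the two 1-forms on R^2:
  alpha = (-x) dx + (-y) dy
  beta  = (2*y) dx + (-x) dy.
alpha ∧ beta = (x^2 + 2*y^2) dx ∧ dy

Distribute the wedge, using dx_i ∧ dx_j = -dx_j ∧ dx_i and dx_i ∧ dx_i = 0. For each pair (i, j) with i < j, the coefficient of dx_i ∧ dx_j in alpha ∧ beta is (alpha_i * beta_j - alpha_j * beta_i). Collecting: alpha ∧ beta = (x^2 + 2*y^2) dx ∧ dy.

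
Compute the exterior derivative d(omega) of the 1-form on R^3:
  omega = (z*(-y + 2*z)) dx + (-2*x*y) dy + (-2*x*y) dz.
d(omega) = (-2*y + z) dx ∧ dy + (-y - 4*z) dx ∧ dz + (-2*x) dy ∧ dz

For a 1-form omega = sum_i f_i dx_i, the exterior derivative is
  d(omega) = sum_{i < j} (∂f_j/∂x_i - ∂f_i/∂x_j) dx_i ∧ dx_j.
  coefficient of dx ∧ dy: ∂f_2/∂x - ∂f_1/∂y = ∂(-2*x*y)/∂x - ∂(z*(-y + 2*z))/∂y = -2*y + z
  coefficient of dx ∧ dz: ∂f_3/∂x - ∂f_1/∂z = ∂(-2*x*y)/∂x - ∂(z*(-y + 2*z))/∂z = -y - 4*z
  coefficient of dy ∧ dz: ∂f_3/∂y - ∂f_2/∂z = ∂(-2*x*y)/∂y - ∂(-2*x*y)/∂z = -2*x
Assembling: d(omega) = (-2*y + z) dx ∧ dy + (-y - 4*z) dx ∧ dz + (-2*x) dy ∧ dz.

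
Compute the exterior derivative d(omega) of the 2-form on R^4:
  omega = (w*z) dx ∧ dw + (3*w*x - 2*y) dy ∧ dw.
d(omega) = (-w) dx ∧ dz ∧ dw + (3*w) dx ∧ dy ∧ dw

For a 2-form omega = sum_{i<j} g_{ij} dx_i ∧ dx_j, the exterior derivative is
  d(omega) = sum_{i<j} d(g_{ij}) ∧ dx_i ∧ dx_j = sum_{i<j, k} (∂g_{ij}/∂x_k) dx_k ∧ dx_i ∧ dx_j.
Expand each term, using dx_k ∧ dx_i ∧ dx_j = sgn(permutation) dx_{(a)} ∧ dx_{(b)} ∧ dx_{(c)} with (a < b < c) sorted:
  d(w*z) includes (∂/∂z)(w*z) dz = (w) dz, which multiplied by dx ∧ dw gives (-w) dx ∧ dz ∧ dw
  d(3*w*x - 2*y) includes (∂/∂x)(3*w*x - 2*y) dx = (3*w) dx, which multiplied by dy ∧ dw gives (3*w) dx ∧ dy ∧ dw
Collecting like 3-forms: d(omega) = (-w) dx ∧ dz ∧ dw + (3*w) dx ∧ dy ∧ dw.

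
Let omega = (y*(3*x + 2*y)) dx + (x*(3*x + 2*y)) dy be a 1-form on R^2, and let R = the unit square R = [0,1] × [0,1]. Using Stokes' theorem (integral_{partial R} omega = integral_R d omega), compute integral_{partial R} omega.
integral_(partial R) omega = 1/2

Stokes: integral_partial_R omega = integral_R d omega with d omega = (∂Q/∂x - ∂P/∂y) dx ∧ dy.
  ∂Q/∂x = 6*x + 2*y
  ∂P/∂y = 3*x + 4*y
  integrand = ∂Q/∂x - ∂P/∂y = 3*x - 2*y.
Integrating over R: integral_0^1 integral_0^1 (3*x - 2*y) dx dy = 1/2.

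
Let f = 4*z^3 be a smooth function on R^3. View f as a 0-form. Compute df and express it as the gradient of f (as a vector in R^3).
df = (0) dx + (0) dy + (12*z^2) dz; grad f = (0, 0, 12*z^2)

For a 0-form f, d f = (∂f/∂x) dx + (∂f/∂y) dy + (∂f/∂z) dz. The components of the vector representation are exactly the entries of grad f in Cartesian coordinates:
  ∂f/∂x = 0
  ∂f/∂y = 0
  ∂f/∂z = 12*z^2.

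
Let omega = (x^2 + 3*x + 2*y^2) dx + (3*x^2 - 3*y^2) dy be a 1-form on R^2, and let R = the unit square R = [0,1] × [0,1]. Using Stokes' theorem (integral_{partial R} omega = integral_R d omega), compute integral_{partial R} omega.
integral_(partial R) omega = 1

Stokes: integral_partial_R omega = integral_R d omega with d omega = (∂Q/∂x - ∂P/∂y) dx ∧ dy.
  ∂Q/∂x = 6*x
  ∂P/∂y = 4*y
  integrand = ∂Q/∂x - ∂P/∂y = 6*x - 4*y.
Integrating over R: integral_0^1 integral_0^1 (6*x - 4*y) dx dy = 1.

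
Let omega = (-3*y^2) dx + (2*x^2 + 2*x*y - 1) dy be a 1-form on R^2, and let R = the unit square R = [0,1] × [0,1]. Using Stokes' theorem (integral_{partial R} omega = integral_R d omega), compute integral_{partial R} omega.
integral_(partial R) omega = 6

Stokes: integral_partial_R omega = integral_R d omega with d omega = (∂Q/∂x - ∂P/∂y) dx ∧ dy.
  ∂Q/∂x = 4*x + 2*y
  ∂P/∂y = -6*y
  integrand = ∂Q/∂x - ∂P/∂y = 4*x + 8*y.
Integrating over R: integral_0^1 integral_0^1 (4*x + 8*y) dx dy = 6.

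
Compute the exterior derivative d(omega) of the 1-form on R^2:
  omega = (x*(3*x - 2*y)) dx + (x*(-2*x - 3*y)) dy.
d(omega) = (-2*x - 3*y) dx ∧ dy

For a 1-form omega = sum_i f_i dx_i, the exterior derivative is
  d(omega) = sum_{i < j} (∂f_j/∂x_i - ∂f_i/∂x_j) dx_i ∧ dx_j.
  coefficient of dx ∧ dy: ∂f_2/∂x - ∂f_1/∂y = ∂(x*(-2*x - 3*y))/∂x - ∂(x*(3*x - 2*y))/∂y = -2*x - 3*y
Assembling: d(omega) = (-2*x - 3*y) dx ∧ dy.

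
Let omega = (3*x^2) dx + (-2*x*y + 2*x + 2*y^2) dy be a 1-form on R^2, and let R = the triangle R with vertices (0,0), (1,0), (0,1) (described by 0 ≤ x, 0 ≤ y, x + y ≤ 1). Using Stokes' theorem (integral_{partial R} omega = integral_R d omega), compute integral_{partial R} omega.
integral_(partial R) omega = 2/3

Stokes: integral_partial_R omega = integral_R d omega with d omega = (∂Q/∂x - ∂P/∂y) dx ∧ dy.
  ∂Q/∂x = 2 - 2*y
  ∂P/∂y = 0
  integrand = ∂Q/∂x - ∂P/∂y = 2 - 2*y.
Integrating over R: integral_0^1 integral_0^{1-x} (2 - 2*y) dy dx = 2/3.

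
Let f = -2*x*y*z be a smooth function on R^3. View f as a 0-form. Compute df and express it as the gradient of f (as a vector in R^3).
df = (-2*y*z) dx + (-2*x*z) dy + (-2*x*y) dz; grad f = (-2*y*z, -2*x*z, -2*x*y)

For a 0-form f, d f = (∂f/∂x) dx + (∂f/∂y) dy + (∂f/∂z) dz. The components of the vector representation are exactly the entries of grad f in Cartesian coordinates:
  ∂f/∂x = -2*y*z
  ∂f/∂y = -2*x*z
  ∂f/∂z = -2*x*y.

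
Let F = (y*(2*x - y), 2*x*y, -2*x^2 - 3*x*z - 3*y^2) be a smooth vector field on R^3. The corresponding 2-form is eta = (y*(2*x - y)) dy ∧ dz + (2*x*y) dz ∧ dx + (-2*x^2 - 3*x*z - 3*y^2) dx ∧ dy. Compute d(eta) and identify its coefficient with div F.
d(eta) = (-x + 2*y) dx ∧ dy ∧ dz; div F = -x + 2*y

For a 2-form in R^3 of the form above, applying d gives a 3-form with coefficient ∂P/∂x + ∂Q/∂y + ∂R/∂z:
  ∂P/∂x = 2*y
  ∂Q/∂y = 2*x
  ∂R/∂z = -3*x
Sum = -x + 2*y, which is exactly div F.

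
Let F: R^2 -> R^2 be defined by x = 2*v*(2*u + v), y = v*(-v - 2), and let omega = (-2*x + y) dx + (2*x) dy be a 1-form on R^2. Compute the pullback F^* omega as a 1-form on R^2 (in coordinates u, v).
F^* omega = (v^2*(-32*u - 20*v - 8)) du + (4*v*(-8*u^2 - 17*u*v - 6*u - 7*v^2 - 4*v)) dv

Using F^*(f dg) = (f ∘ F) d(g ∘ F), substitute each coordinate x_i by F_i(u, v) in f_i, and replace dx_i by d F_i = (∂F_i/∂u) du + (∂F_i/∂v) dv.
  For the x component: f_1(F) = v*(-8*u - 5*v - 2); d F_1 = (4*v) du + (4*u + 4*v) dv
  For the y component: f_2(F) = 4*v*(2*u + v); d F_2 = (0) du + (-2*v - 2) dv
Combining and collecting du, dv coefficients:
  coeff of du: v^2*(-32*u - 20*v - 8)
  coeff of dv: 4*v*(-8*u^2 - 17*u*v - 6*u - 7*v^2 - 4*v)
F^* omega = (v^2*(-32*u - 20*v - 8)) du + (4*v*(-8*u^2 - 17*u*v - 6*u - 7*v^2 - 4*v)) dv.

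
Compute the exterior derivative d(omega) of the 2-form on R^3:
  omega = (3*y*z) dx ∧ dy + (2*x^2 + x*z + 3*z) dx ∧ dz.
d(omega) = (3*y) dx ∧ dy ∧ dz

For a 2-form omega = sum_{i<j} g_{ij} dx_i ∧ dx_j, the exterior derivative is
  d(omega) = sum_{i<j} d(g_{ij}) ∧ dx_i ∧ dx_j = sum_{i<j, k} (∂g_{ij}/∂x_k) dx_k ∧ dx_i ∧ dx_j.
Expand each term, using dx_k ∧ dx_i ∧ dx_j = sgn(permutation) dx_{(a)} ∧ dx_{(b)} ∧ dx_{(c)} with (a < b < c) sorted:
  d(3*y*z) includes (∂/∂z)(3*y*z) dz = (3*y) dz, which multiplied by dx ∧ dy gives (3*y) dx ∧ dy ∧ dz
Collecting like 3-forms: d(omega) = (3*y) dx ∧ dy ∧ dz.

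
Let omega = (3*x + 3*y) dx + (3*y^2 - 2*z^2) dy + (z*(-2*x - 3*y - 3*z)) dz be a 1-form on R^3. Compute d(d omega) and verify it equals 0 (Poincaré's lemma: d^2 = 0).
d(d omega) = 0

Step 1: d omega = sum_{i<j} (∂f_j/∂x_i - ∂f_i/∂x_j) dx_i ∧ dx_j:
  coeff of dx ∧ dy: -3
  coeff of dx ∧ dz: -2*z
  coeff of dy ∧ dz: z
Step 2: Apply d again to each 2-form coefficient. The only possible 3-form in R^3 is dx ∧ dy ∧ dz, with coefficient
  ∂(coeff of dy∧dz)/∂x - ∂(coeff of dx∧dz)/∂y + ∂(coeff of dx∧dy)/∂z
  = ∂/∂x (z) - ∂/∂y (-2*z) + ∂/∂z (-3).
Each of these terms simplifies to sums of mixed partials that cancel in pairs. The result is 0 (by equality of mixed partials for smooth functions — Schwarz / Clairaut).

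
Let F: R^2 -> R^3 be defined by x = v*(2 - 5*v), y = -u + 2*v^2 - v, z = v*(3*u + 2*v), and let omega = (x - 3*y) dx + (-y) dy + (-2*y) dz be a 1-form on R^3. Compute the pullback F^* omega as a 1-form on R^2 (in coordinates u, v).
F^* omega = (6*u*v - u - 12*v^3 + 8*v^2 - v) du + (6*u^2 - 12*u*v^2 - 12*u*v + 5*u + 86*v^3 - 58*v^2 + 9*v) dv

Using F^*(f dg) = (f ∘ F) d(g ∘ F), substitute each coordinate x_i by F_i(u, v) in f_i, and replace dx_i by d F_i = (∂F_i/∂u) du + (∂F_i/∂v) dv.
  For the x component: f_1(F) = 3*u - 11*v^2 + 5*v; d F_1 = (0) du + (2 - 10*v) dv
  For the y component: f_2(F) = u - 2*v^2 + v; d F_2 = (-1) du + (4*v - 1) dv
  For the z component: f_3(F) = 2*u - 4*v^2 + 2*v; d F_3 = (3*v) du + (3*u + 4*v) dv
Combining and collecting du, dv coefficients:
  coeff of du: 6*u*v - u - 12*v^3 + 8*v^2 - v
  coeff of dv: 6*u^2 - 12*u*v^2 - 12*u*v + 5*u + 86*v^3 - 58*v^2 + 9*v
F^* omega = (6*u*v - u - 12*v^3 + 8*v^2 - v) du + (6*u^2 - 12*u*v^2 - 12*u*v + 5*u + 86*v^3 - 58*v^2 + 9*v) dv.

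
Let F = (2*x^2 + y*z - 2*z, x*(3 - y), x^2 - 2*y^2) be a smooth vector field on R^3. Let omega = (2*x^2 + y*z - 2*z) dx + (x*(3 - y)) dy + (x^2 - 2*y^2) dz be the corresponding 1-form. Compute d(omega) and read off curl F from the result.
d(omega) = (-4*y) dy ∧ dz + (-2*x + y - 2) dz ∧ dx + (-y - z + 3) dx ∧ dy; curl F = (-4*y, -2*x + y - 2, -y - z + 3)

d omega = sum_{i<j} (∂f_j/∂x_i - ∂f_i/∂x_j) dx_i ∧ dx_j. Under the identification (dy ∧ dz, dz ∧ dx, dx ∧ dy) ↔ (e_x, e_y, e_z), the coefficients are exactly the components of curl F. Compute:
  ∂R/∂y - ∂Q/∂z = (-4*y) - (0) = -4*y
  ∂P/∂z - ∂R/∂x = (y - 2) - (2*x) = -2*x + y - 2
  ∂Q/∂x - ∂P/∂y = (3 - y) - (z) = -y - z + 3.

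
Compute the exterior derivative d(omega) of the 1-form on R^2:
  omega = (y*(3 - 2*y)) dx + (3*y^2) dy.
d(omega) = (4*y - 3) dx ∧ dy

For a 1-form omega = sum_i f_i dx_i, the exterior derivative is
  d(omega) = sum_{i < j} (∂f_j/∂x_i - ∂f_i/∂x_j) dx_i ∧ dx_j.
  coefficient of dx ∧ dy: ∂f_2/∂x - ∂f_1/∂y = ∂(3*y^2)/∂x - ∂(y*(3 - 2*y))/∂y = 4*y - 3
Assembling: d(omega) = (4*y - 3) dx ∧ dy.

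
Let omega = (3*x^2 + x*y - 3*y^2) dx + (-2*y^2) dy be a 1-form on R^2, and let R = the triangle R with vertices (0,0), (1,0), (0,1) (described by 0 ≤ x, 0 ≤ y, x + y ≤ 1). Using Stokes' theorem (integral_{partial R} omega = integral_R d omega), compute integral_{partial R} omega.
integral_(partial R) omega = 5/6

Stokes: integral_partial_R omega = integral_R d omega with d omega = (∂Q/∂x - ∂P/∂y) dx ∧ dy.
  ∂Q/∂x = 0
  ∂P/∂y = x - 6*y
  integrand = ∂Q/∂x - ∂P/∂y = -x + 6*y.
Integrating over R: integral_0^1 integral_0^{1-x} (-x + 6*y) dy dx = 5/6.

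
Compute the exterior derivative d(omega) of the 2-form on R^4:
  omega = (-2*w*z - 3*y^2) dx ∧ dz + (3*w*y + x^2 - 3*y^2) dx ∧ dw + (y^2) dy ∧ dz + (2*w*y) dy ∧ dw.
d(omega) = (6*y) dx ∧ dy ∧ dz + (-2*z) dx ∧ dz ∧ dw + (-3*w + 6*y) dx ∧ dy ∧ dw

For a 2-form omega = sum_{i<j} g_{ij} dx_i ∧ dx_j, the exterior derivative is
  d(omega) = sum_{i<j} d(g_{ij}) ∧ dx_i ∧ dx_j = sum_{i<j, k} (∂g_{ij}/∂x_k) dx_k ∧ dx_i ∧ dx_j.
Expand each term, using dx_k ∧ dx_i ∧ dx_j = sgn(permutation) dx_{(a)} ∧ dx_{(b)} ∧ dx_{(c)} with (a < b < c) sorted:
  d(-2*w*z - 3*y^2) includes (∂/∂y)(-2*w*z - 3*y^2) dy = (-6*y) dy, which multiplied by dx ∧ dz gives (6*y) dx ∧ dy ∧ dz
  d(-2*w*z - 3*y^2) includes (∂/∂w)(-2*w*z - 3*y^2) dw = (-2*z) dw, which multiplied by dx ∧ dz gives (-2*z) dx ∧ dz ∧ dw
  d(3*w*y + x^2 - 3*y^2) includes (∂/∂y)(3*w*y + x^2 - 3*y^2) dy = (3*w - 6*y) dy, which multiplied by dx ∧ dw gives (-3*w + 6*y) dx ∧ dy ∧ dw
Collecting like 3-forms: d(omega) = (6*y) dx ∧ dy ∧ dz + (-2*z) dx ∧ dz ∧ dw + (-3*w + 6*y) dx ∧ dy ∧ dw.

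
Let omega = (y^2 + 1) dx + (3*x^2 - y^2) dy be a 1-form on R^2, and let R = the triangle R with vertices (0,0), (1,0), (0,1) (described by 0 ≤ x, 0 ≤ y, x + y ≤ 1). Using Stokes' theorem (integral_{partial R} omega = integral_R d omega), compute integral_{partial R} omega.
integral_(partial R) omega = 2/3

Stokes: integral_partial_R omega = integral_R d omega with d omega = (∂Q/∂x - ∂P/∂y) dx ∧ dy.
  ∂Q/∂x = 6*x
  ∂P/∂y = 2*y
  integrand = ∂Q/∂x - ∂P/∂y = 6*x - 2*y.
Integrating over R: integral_0^1 integral_0^{1-x} (6*x - 2*y) dy dx = 2/3.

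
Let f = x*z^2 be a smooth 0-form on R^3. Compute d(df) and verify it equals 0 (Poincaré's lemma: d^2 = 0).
d(df) = 0

Step 1: df = sum_i (∂f/∂x_i) dx_i = (z^2) dx + (0) dy + (2*x*z) dz.
Step 2: Apply d again. Using the 1-form formula, the coefficient of dx ∧ dy in d(df) is ∂^2 f/∂x ∂y - ∂^2 f/∂y ∂x = (0) - (0) = 0 (equality of mixed partials for smooth f).
Similarly for dx ∧ dz and dy ∧ dz — all coefficients vanish. So d(df) = 0.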